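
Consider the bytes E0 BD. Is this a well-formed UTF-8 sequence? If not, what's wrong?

invalid (sequence truncated)

Leading byte 0xE0 = 11100000 → 3-byte form, but only 2 bytes are present.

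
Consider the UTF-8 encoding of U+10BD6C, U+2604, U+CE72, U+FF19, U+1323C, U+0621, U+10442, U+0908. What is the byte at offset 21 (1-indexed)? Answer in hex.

1-indexed offset 21 is 0-indexed offset 20.
U+10BD6C → 4-byte form F4 8B B5 AC at offsets 0–3.
U+2604 → 3-byte form E2 98 84 at offsets 4–6.
U+CE72 → 3-byte form EC B9 B2 at offsets 7–9.
U+FF19 → 3-byte form EF BC 99 at offsets 10–12.
U+1323C → 4-byte form F0 93 88 BC at offsets 13–16.
U+0621 → 2-byte form D8 A1 at offsets 17–18.
U+10442 → 4-byte form F0 90 91 82 at offsets 19–22.
Offset 20 falls in char 7's range; it's byte 2 of F0 90 91 82 = 0x90.

0x90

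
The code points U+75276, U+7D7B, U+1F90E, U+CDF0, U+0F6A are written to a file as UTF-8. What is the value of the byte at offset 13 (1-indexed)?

1-indexed offset 13 is 0-indexed offset 12.
U+75276 → 4-byte form F1 B5 89 B6 at offsets 0–3.
U+7D7B → 3-byte form E7 B5 BB at offsets 4–6.
U+1F90E → 4-byte form F0 9F A4 8E at offsets 7–10.
U+CDF0 → 3-byte form EC B7 B0 at offsets 11–13.
Offset 12 falls in char 4's range; it's byte 2 of EC B7 B0 = 0xB7.

0xB7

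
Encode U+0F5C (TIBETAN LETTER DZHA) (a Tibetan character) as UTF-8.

U+0F5C = 0xF5C = 3932 decimal. In range U+0800–U+FFFF → 3-byte form: 1110xxxx 10xxxxxx 10xxxxxx.
Binary (16 bits): 0000111101011100.
Split 4+6+6: 0000 | 111101 | 011100.
Byte 1: 11100000 = 0xE0.
Byte 2: 10111101 = 0xBD.
Byte 3: 10011100 = 0x9C.

E0 BD 9C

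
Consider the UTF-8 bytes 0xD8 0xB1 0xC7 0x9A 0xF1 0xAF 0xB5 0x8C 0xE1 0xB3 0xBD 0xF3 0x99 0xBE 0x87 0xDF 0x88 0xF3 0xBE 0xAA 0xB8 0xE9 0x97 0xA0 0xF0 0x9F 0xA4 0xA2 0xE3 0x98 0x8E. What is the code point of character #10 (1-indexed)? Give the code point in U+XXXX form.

U+360E

Offset 0: leading byte 0xD8 = 11011000 → 2-byte char #1 = D8 B1.
Offset 2: leading byte 0xC7 = 11000111 → 2-byte char #2 = C7 9A.
Offset 4: leading byte 0xF1 = 11110001 → 4-byte char #3 = F1 AF B5 8C.
Offset 8: leading byte 0xE1 = 11100001 → 3-byte char #4 = E1 B3 BD.
Offset 11: leading byte 0xF3 = 11110011 → 4-byte char #5 = F3 99 BE 87.
Offset 15: leading byte 0xDF = 11011111 → 2-byte char #6 = DF 88.
Offset 17: leading byte 0xF3 = 11110011 → 4-byte char #7 = F3 BE AA B8.
Offset 21: leading byte 0xE9 = 11101001 → 3-byte char #8 = E9 97 A0.
Offset 24: leading byte 0xF0 = 11110000 → 4-byte char #9 = F0 9F A4 A2.
Offset 28: leading byte 0xE3 = 11100011 → 3-byte char #10 = E3 98 8E.
Leading byte 0xE3 = 11100011 matches 1110xxxx → 3-byte sequence.
Byte 1: 0xE3 = 11100011, payload 0011 (4 bits).
Byte 2: 0x98 = 10011000 (10xxxxxx ✓), payload 011000.
Byte 3: 0x8E = 10001110 (10xxxxxx ✓), payload 001110.
Concatenate: 0011011000001110 = 0x360E (16 bits → U+360E).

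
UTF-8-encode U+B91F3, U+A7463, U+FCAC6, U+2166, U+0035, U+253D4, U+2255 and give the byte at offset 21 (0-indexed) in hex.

U+B91F3 → 4-byte form F2 B9 87 B3 at offsets 0–3.
U+A7463 → 4-byte form F2 A7 91 A3 at offsets 4–7.
U+FCAC6 → 4-byte form F3 BC AB 86 at offsets 8–11.
U+2166 → 3-byte form E2 85 A6 at offsets 12–14.
U+0035 → 1-byte form 35 at offsets 15–15.
U+253D4 → 4-byte form F0 A5 8F 94 at offsets 16–19.
U+2255 → 3-byte form E2 89 95 at offsets 20–22.
Offset 21 falls in char 7's range; it's byte 2 of E2 89 95 = 0x89.

0x89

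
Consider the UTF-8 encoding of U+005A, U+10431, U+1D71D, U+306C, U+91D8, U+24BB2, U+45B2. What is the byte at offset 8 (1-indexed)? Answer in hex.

1-indexed offset 8 is 0-indexed offset 7.
U+005A → 1-byte form 5A at offsets 0–0.
U+10431 → 4-byte form F0 90 90 B1 at offsets 1–4.
U+1D71D → 4-byte form F0 9D 9C 9D at offsets 5–8.
Offset 7 falls in char 3's range; it's byte 3 of F0 9D 9C 9D = 0x9C.

0x9C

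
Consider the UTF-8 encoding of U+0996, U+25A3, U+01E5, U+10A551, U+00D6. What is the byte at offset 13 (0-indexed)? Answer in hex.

0x96

U+0996 → 3-byte form E0 A6 96 at offsets 0–2.
U+25A3 → 3-byte form E2 96 A3 at offsets 3–5.
U+01E5 → 2-byte form C7 A5 at offsets 6–7.
U+10A551 → 4-byte form F4 8A 95 91 at offsets 8–11.
U+00D6 → 2-byte form C3 96 at offsets 12–13.
Offset 13 falls in char 5's range; it's byte 2 of C3 96 = 0x96.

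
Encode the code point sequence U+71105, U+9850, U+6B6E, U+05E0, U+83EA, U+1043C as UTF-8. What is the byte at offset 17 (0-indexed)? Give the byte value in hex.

0x90

U+71105 → 4-byte form F1 B1 84 85 at offsets 0–3.
U+9850 → 3-byte form E9 A1 90 at offsets 4–6.
U+6B6E → 3-byte form E6 AD AE at offsets 7–9.
U+05E0 → 2-byte form D7 A0 at offsets 10–11.
U+83EA → 3-byte form E8 8F AA at offsets 12–14.
U+1043C → 4-byte form F0 90 90 BC at offsets 15–18.
Offset 17 falls in char 6's range; it's byte 3 of F0 90 90 BC = 0x90.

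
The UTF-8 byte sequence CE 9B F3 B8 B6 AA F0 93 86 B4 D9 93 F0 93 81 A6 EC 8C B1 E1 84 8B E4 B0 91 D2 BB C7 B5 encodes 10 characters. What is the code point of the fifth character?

U+13066

Offset 0: leading byte 0xCE = 11001110 → 2-byte char #1 = CE 9B.
Offset 2: leading byte 0xF3 = 11110011 → 4-byte char #2 = F3 B8 B6 AA.
Offset 6: leading byte 0xF0 = 11110000 → 4-byte char #3 = F0 93 86 B4.
Offset 10: leading byte 0xD9 = 11011001 → 2-byte char #4 = D9 93.
Offset 12: leading byte 0xF0 = 11110000 → 4-byte char #5 = F0 93 81 A6.
Leading byte 0xF0 = 11110000 matches 11110xxx → 4-byte sequence.
Byte 1: 0xF0 = 11110000, payload 000 (3 bits).
Byte 2: 0x93 = 10010011 (10xxxxxx ✓), payload 010011.
Byte 3: 0x81 = 10000001 (10xxxxxx ✓), payload 000001.
Byte 4: 0xA6 = 10100110 (10xxxxxx ✓), payload 100110.
Concatenate: 000010011000001100110 = 0x13066 (21 bits → U+13066).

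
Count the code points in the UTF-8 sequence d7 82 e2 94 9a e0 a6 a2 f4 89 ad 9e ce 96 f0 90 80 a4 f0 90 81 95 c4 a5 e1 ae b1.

Byte at offset 0: 0xD7 = 11010111 → 2-byte char (#1). Advance 2.
Byte at offset 2: 0xE2 = 11100010 → 3-byte char (#2). Advance 3.
Byte at offset 5: 0xE0 = 11100000 → 3-byte char (#3). Advance 3.
Byte at offset 8: 0xF4 = 11110100 → 4-byte char (#4). Advance 4.
Byte at offset 12: 0xCE = 11001110 → 2-byte char (#5). Advance 2.
Byte at offset 14: 0xF0 = 11110000 → 4-byte char (#6). Advance 4.
Byte at offset 18: 0xF0 = 11110000 → 4-byte char (#7). Advance 4.
Byte at offset 22: 0xC4 = 11000100 → 2-byte char (#8). Advance 2.
Byte at offset 24: 0xE1 = 11100001 → 3-byte char (#9). Advance 3.
Reached end at offset 27 after 9 code points.

9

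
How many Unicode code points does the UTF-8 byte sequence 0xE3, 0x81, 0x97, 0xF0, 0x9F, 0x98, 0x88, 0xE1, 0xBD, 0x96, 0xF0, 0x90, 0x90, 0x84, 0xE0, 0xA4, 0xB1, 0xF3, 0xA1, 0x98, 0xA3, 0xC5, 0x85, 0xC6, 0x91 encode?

Byte at offset 0: 0xE3 = 11100011 → 3-byte char (#1). Advance 3.
Byte at offset 3: 0xF0 = 11110000 → 4-byte char (#2). Advance 4.
Byte at offset 7: 0xE1 = 11100001 → 3-byte char (#3). Advance 3.
Byte at offset 10: 0xF0 = 11110000 → 4-byte char (#4). Advance 4.
Byte at offset 14: 0xE0 = 11100000 → 3-byte char (#5). Advance 3.
Byte at offset 17: 0xF3 = 11110011 → 4-byte char (#6). Advance 4.
Byte at offset 21: 0xC5 = 11000101 → 2-byte char (#7). Advance 2.
Byte at offset 23: 0xC6 = 11000110 → 2-byte char (#8). Advance 2.
Reached end at offset 25 after 8 code points.

8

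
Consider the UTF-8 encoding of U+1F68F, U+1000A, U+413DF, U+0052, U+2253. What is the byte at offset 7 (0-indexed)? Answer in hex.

0x8A

U+1F68F → 4-byte form F0 9F 9A 8F at offsets 0–3.
U+1000A → 4-byte form F0 90 80 8A at offsets 4–7.
Offset 7 falls in char 2's range; it's byte 4 of F0 90 80 8A = 0x8A.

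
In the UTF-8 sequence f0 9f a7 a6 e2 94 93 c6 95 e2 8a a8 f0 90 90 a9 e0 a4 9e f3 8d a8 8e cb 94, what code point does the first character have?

Offset 0: leading byte 0xF0 = 11110000 → 4-byte char #1 = F0 9F A7 A6.
Leading byte 0xF0 = 11110000 matches 11110xxx → 4-byte sequence.
Byte 1: 0xF0 = 11110000, payload 000 (3 bits).
Byte 2: 0x9F = 10011111 (10xxxxxx ✓), payload 011111.
Byte 3: 0xA7 = 10100111 (10xxxxxx ✓), payload 100111.
Byte 4: 0xA6 = 10100110 (10xxxxxx ✓), payload 100110.
Concatenate: 000011111100111100110 = 0x1F9E6 (21 bits → U+1F9E6).

U+1F9E6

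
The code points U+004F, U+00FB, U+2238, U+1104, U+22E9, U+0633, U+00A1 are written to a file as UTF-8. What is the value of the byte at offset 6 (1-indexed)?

0xB8

1-indexed offset 6 is 0-indexed offset 5.
U+004F → 1-byte form 4F at offsets 0–0.
U+00FB → 2-byte form C3 BB at offsets 1–2.
U+2238 → 3-byte form E2 88 B8 at offsets 3–5.
Offset 5 falls in char 3's range; it's byte 3 of E2 88 B8 = 0xB8.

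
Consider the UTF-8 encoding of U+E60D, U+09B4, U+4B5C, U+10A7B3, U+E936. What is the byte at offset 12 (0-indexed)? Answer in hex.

U+E60D → 3-byte form EE 98 8D at offsets 0–2.
U+09B4 → 3-byte form E0 A6 B4 at offsets 3–5.
U+4B5C → 3-byte form E4 AD 9C at offsets 6–8.
U+10A7B3 → 4-byte form F4 8A 9E B3 at offsets 9–12.
Offset 12 falls in char 4's range; it's byte 4 of F4 8A 9E B3 = 0xB3.

0xB3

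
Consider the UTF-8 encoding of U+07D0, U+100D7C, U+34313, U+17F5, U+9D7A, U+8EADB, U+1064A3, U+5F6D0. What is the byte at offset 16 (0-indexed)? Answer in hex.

U+07D0 → 2-byte form DF 90 at offsets 0–1.
U+100D7C → 4-byte form F4 80 B5 BC at offsets 2–5.
U+34313 → 4-byte form F0 B4 8C 93 at offsets 6–9.
U+17F5 → 3-byte form E1 9F B5 at offsets 10–12.
U+9D7A → 3-byte form E9 B5 BA at offsets 13–15.
U+8EADB → 4-byte form F2 8E AB 9B at offsets 16–19.
Offset 16 falls in char 6's range; it's byte 1 of F2 8E AB 9B = 0xF2.

0xF2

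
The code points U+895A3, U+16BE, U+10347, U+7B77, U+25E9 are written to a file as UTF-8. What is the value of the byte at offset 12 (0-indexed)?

U+895A3 → 4-byte form F2 89 96 A3 at offsets 0–3.
U+16BE → 3-byte form E1 9A BE at offsets 4–6.
U+10347 → 4-byte form F0 90 8D 87 at offsets 7–10.
U+7B77 → 3-byte form E7 AD B7 at offsets 11–13.
Offset 12 falls in char 4's range; it's byte 2 of E7 AD B7 = 0xAD.

0xAD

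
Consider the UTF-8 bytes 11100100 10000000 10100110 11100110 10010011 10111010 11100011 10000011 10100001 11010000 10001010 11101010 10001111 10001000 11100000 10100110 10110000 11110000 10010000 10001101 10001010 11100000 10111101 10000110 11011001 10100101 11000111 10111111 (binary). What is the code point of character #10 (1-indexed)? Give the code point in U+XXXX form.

U+01FF

Offset 0: leading byte 0xE4 = 11100100 → 3-byte char #1 = E4 80 A6.
Offset 3: leading byte 0xE6 = 11100110 → 3-byte char #2 = E6 93 BA.
Offset 6: leading byte 0xE3 = 11100011 → 3-byte char #3 = E3 83 A1.
Offset 9: leading byte 0xD0 = 11010000 → 2-byte char #4 = D0 8A.
Offset 11: leading byte 0xEA = 11101010 → 3-byte char #5 = EA 8F 88.
Offset 14: leading byte 0xE0 = 11100000 → 3-byte char #6 = E0 A6 B0.
Offset 17: leading byte 0xF0 = 11110000 → 4-byte char #7 = F0 90 8D 8A.
Offset 21: leading byte 0xE0 = 11100000 → 3-byte char #8 = E0 BD 86.
Offset 24: leading byte 0xD9 = 11011001 → 2-byte char #9 = D9 A5.
Offset 26: leading byte 0xC7 = 11000111 → 2-byte char #10 = C7 BF.
Leading byte 0xC7 = 11000111 matches 110xxxxx → 2-byte sequence.
Byte 1: 0xC7 = 11000111, payload 00111 (5 bits).
Byte 2: 0xBF = 10111111 (10xxxxxx ✓), payload 111111.
Concatenate: 00111111111 = 0x1FF (11 bits → U+01FF).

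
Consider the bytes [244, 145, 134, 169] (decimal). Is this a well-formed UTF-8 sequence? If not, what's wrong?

invalid (encodes a value above U+10FFFF)

Leading byte 0xF4 = 11110100 → 4-byte form.
Payload = 0x1111A9, which exceeds U+10FFFF, the maximum Unicode code point. (Leading bytes F5–FF, or F4 followed by ≥ 0x90, are invalid.)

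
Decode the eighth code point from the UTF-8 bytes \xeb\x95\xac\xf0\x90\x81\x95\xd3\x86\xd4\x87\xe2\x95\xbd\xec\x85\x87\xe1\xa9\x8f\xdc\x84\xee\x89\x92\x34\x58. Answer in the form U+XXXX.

Offset 0: leading byte 0xEB = 11101011 → 3-byte char #1 = EB 95 AC.
Offset 3: leading byte 0xF0 = 11110000 → 4-byte char #2 = F0 90 81 95.
Offset 7: leading byte 0xD3 = 11010011 → 2-byte char #3 = D3 86.
Offset 9: leading byte 0xD4 = 11010100 → 2-byte char #4 = D4 87.
Offset 11: leading byte 0xE2 = 11100010 → 3-byte char #5 = E2 95 BD.
Offset 14: leading byte 0xEC = 11101100 → 3-byte char #6 = EC 85 87.
Offset 17: leading byte 0xE1 = 11100001 → 3-byte char #7 = E1 A9 8F.
Offset 20: leading byte 0xDC = 11011100 → 2-byte char #8 = DC 84.
Leading byte 0xDC = 11011100 matches 110xxxxx → 2-byte sequence.
Byte 1: 0xDC = 11011100, payload 11100 (5 bits).
Byte 2: 0x84 = 10000100 (10xxxxxx ✓), payload 000100.
Concatenate: 11100000100 = 0x704 (11 bits → U+0704).

U+0704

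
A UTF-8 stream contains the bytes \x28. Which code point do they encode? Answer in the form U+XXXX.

U+0028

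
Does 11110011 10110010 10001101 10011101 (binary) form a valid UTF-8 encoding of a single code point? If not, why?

valid

Leading byte 0xF3 = 11110011 → 4-byte form.
Continuation bytes 0xB2=10110010, 0x8D=10001101, 0x9D=10011101 all match 10xxxxxx.
Decoded value 0xF235D is ≥ 0x10000 (shortest form) and not a surrogate.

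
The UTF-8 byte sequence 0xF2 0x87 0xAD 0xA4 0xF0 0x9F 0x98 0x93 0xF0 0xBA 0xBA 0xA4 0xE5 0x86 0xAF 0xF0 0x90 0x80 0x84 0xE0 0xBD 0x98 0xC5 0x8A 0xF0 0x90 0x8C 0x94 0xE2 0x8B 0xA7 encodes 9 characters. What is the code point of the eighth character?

U+10314

Offset 0: leading byte 0xF2 = 11110010 → 4-byte char #1 = F2 87 AD A4.
Offset 4: leading byte 0xF0 = 11110000 → 4-byte char #2 = F0 9F 98 93.
Offset 8: leading byte 0xF0 = 11110000 → 4-byte char #3 = F0 BA BA A4.
Offset 12: leading byte 0xE5 = 11100101 → 3-byte char #4 = E5 86 AF.
Offset 15: leading byte 0xF0 = 11110000 → 4-byte char #5 = F0 90 80 84.
Offset 19: leading byte 0xE0 = 11100000 → 3-byte char #6 = E0 BD 98.
Offset 22: leading byte 0xC5 = 11000101 → 2-byte char #7 = C5 8A.
Offset 24: leading byte 0xF0 = 11110000 → 4-byte char #8 = F0 90 8C 94.
Leading byte 0xF0 = 11110000 matches 11110xxx → 4-byte sequence.
Byte 1: 0xF0 = 11110000, payload 000 (3 bits).
Byte 2: 0x90 = 10010000 (10xxxxxx ✓), payload 010000.
Byte 3: 0x8C = 10001100 (10xxxxxx ✓), payload 001100.
Byte 4: 0x94 = 10010100 (10xxxxxx ✓), payload 010100.
Concatenate: 000010000001100010100 = 0x10314 (21 bits → U+10314).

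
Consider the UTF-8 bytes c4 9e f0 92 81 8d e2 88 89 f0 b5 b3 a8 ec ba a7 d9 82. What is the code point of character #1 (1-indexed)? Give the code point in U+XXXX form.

Offset 0: leading byte 0xC4 = 11000100 → 2-byte char #1 = C4 9E.
Leading byte 0xC4 = 11000100 matches 110xxxxx → 2-byte sequence.
Byte 1: 0xC4 = 11000100, payload 00100 (5 bits).
Byte 2: 0x9E = 10011110 (10xxxxxx ✓), payload 011110.
Concatenate: 00100011110 = 0x11E (11 bits → U+011E).

U+011E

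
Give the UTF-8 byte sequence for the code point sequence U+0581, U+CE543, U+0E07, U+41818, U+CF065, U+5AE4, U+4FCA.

U+0581: 2-byte form → D6 81.
U+CE543: 4-byte form → F3 8E 95 83.
U+0E07: 3-byte form → E0 B8 87.
U+41818: 4-byte form → F1 81 A0 98.
U+CF065: 4-byte form → F3 8F 81 A5.
U+5AE4: 3-byte form → E5 AB A4.
U+4FCA: 3-byte form → E4 BF 8A.
Concatenated (23 bytes): D6 81 F3 8E 95 83 E0 B8 87 F1 81 A0 98 F3 8F 81 A5 E5 AB A4 E4 BF 8A.

D6 81 F3 8E 95 83 E0 B8 87 F1 81 A0 98 F3 8F 81 A5 E5 AB A4 E4 BF 8A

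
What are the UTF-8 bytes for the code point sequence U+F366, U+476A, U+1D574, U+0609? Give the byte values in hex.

EF 8D A6 E4 9D AA F0 9D 95 B4 D8 89

U+F366: 3-byte form → EF 8D A6.
U+476A: 3-byte form → E4 9D AA.
U+1D574: 4-byte form → F0 9D 95 B4.
U+0609: 2-byte form → D8 89.
Concatenated (12 bytes): EF 8D A6 E4 9D AA F0 9D 95 B4 D8 89.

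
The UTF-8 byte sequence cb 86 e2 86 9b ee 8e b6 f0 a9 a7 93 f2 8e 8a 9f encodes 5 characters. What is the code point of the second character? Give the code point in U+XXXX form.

U+219B

Offset 0: leading byte 0xCB = 11001011 → 2-byte char #1 = CB 86.
Offset 2: leading byte 0xE2 = 11100010 → 3-byte char #2 = E2 86 9B.
Leading byte 0xE2 = 11100010 matches 1110xxxx → 3-byte sequence.
Byte 1: 0xE2 = 11100010, payload 0010 (4 bits).
Byte 2: 0x86 = 10000110 (10xxxxxx ✓), payload 000110.
Byte 3: 0x9B = 10011011 (10xxxxxx ✓), payload 011011.
Concatenate: 0010000110011011 = 0x219B (16 bits → U+219B).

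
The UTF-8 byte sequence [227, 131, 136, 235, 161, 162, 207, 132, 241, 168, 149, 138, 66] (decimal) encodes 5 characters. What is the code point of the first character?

U+30C8

Offset 0: leading byte 0xE3 = 11100011 → 3-byte char #1 = E3 83 88.
Leading byte 0xE3 = 11100011 matches 1110xxxx → 3-byte sequence.
Byte 1: 0xE3 = 11100011, payload 0011 (4 bits).
Byte 2: 0x83 = 10000011 (10xxxxxx ✓), payload 000011.
Byte 3: 0x88 = 10001000 (10xxxxxx ✓), payload 001000.
Concatenate: 0011000011001000 = 0x30C8 (16 bits → U+30C8).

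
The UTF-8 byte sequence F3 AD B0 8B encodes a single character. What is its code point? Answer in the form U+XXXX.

Leading byte 0xF3 = 11110011 matches 11110xxx → 4-byte sequence.
Byte 1: 0xF3 = 11110011, payload 011 (3 bits).
Byte 2: 0xAD = 10101101 (10xxxxxx ✓), payload 101101.
Byte 3: 0xB0 = 10110000 (10xxxxxx ✓), payload 110000.
Byte 4: 0x8B = 10001011 (10xxxxxx ✓), payload 001011.
Concatenate: 011101101110000001011 = 0xEDC0B (21 bits → U+EDC0B).

U+EDC0B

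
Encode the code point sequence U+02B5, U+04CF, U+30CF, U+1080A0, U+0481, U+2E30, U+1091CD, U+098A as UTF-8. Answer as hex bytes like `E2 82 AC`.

CA B5 D3 8F E3 83 8F F4 88 82 A0 D2 81 E2 B8 B0 F4 89 87 8D E0 A6 8A

U+02B5: 2-byte form → CA B5.
U+04CF: 2-byte form → D3 8F.
U+30CF: 3-byte form → E3 83 8F.
U+1080A0: 4-byte form → F4 88 82 A0.
U+0481: 2-byte form → D2 81.
U+2E30: 3-byte form → E2 B8 B0.
U+1091CD: 4-byte form → F4 89 87 8D.
U+098A: 3-byte form → E0 A6 8A.
Concatenated (23 bytes): CA B5 D3 8F E3 83 8F F4 88 82 A0 D2 81 E2 B8 B0 F4 89 87 8D E0 A6 8A.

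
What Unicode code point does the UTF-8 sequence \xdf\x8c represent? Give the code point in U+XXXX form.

U+07CC

Leading byte 0xDF = 11011111 matches 110xxxxx → 2-byte sequence.
Byte 1: 0xDF = 11011111, payload 11111 (5 bits).
Byte 2: 0x8C = 10001100 (10xxxxxx ✓), payload 001100.
Concatenate: 11111001100 = 0x7CC (11 bits → U+07CC).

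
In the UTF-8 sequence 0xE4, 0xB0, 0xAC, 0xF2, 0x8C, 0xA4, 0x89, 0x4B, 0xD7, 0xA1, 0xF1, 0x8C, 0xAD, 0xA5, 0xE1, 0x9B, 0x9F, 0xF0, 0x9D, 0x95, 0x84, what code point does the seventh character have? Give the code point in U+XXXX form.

U+1D544

Offset 0: leading byte 0xE4 = 11100100 → 3-byte char #1 = E4 B0 AC.
Offset 3: leading byte 0xF2 = 11110010 → 4-byte char #2 = F2 8C A4 89.
Offset 7: leading byte 0x4B = 01001011 → 1-byte char #3 = 4B.
Offset 8: leading byte 0xD7 = 11010111 → 2-byte char #4 = D7 A1.
Offset 10: leading byte 0xF1 = 11110001 → 4-byte char #5 = F1 8C AD A5.
Offset 14: leading byte 0xE1 = 11100001 → 3-byte char #6 = E1 9B 9F.
Offset 17: leading byte 0xF0 = 11110000 → 4-byte char #7 = F0 9D 95 84.
Leading byte 0xF0 = 11110000 matches 11110xxx → 4-byte sequence.
Byte 1: 0xF0 = 11110000, payload 000 (3 bits).
Byte 2: 0x9D = 10011101 (10xxxxxx ✓), payload 011101.
Byte 3: 0x95 = 10010101 (10xxxxxx ✓), payload 010101.
Byte 4: 0x84 = 10000100 (10xxxxxx ✓), payload 000100.
Concatenate: 000011101010101000100 = 0x1D544 (21 bits → U+1D544).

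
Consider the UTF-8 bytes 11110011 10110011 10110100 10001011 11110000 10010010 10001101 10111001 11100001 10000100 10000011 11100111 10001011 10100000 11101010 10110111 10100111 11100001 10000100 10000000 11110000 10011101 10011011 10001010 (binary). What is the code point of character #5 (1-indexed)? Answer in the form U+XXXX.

U+ADE7

Offset 0: leading byte 0xF3 = 11110011 → 4-byte char #1 = F3 B3 B4 8B.
Offset 4: leading byte 0xF0 = 11110000 → 4-byte char #2 = F0 92 8D B9.
Offset 8: leading byte 0xE1 = 11100001 → 3-byte char #3 = E1 84 83.
Offset 11: leading byte 0xE7 = 11100111 → 3-byte char #4 = E7 8B A0.
Offset 14: leading byte 0xEA = 11101010 → 3-byte char #5 = EA B7 A7.
Leading byte 0xEA = 11101010 matches 1110xxxx → 3-byte sequence.
Byte 1: 0xEA = 11101010, payload 1010 (4 bits).
Byte 2: 0xB7 = 10110111 (10xxxxxx ✓), payload 110111.
Byte 3: 0xA7 = 10100111 (10xxxxxx ✓), payload 100111.
Concatenate: 1010110111100111 = 0xADE7 (16 bits → U+ADE7).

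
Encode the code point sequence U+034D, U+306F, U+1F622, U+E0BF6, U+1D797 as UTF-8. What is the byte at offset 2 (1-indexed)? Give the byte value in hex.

1-indexed offset 2 is 0-indexed offset 1.
U+034D → 2-byte form CD 8D at offsets 0–1.
Offset 1 falls in char 1's range; it's byte 2 of CD 8D = 0x8D.

0x8D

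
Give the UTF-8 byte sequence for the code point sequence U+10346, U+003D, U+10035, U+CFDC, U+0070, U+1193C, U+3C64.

F0 90 8D 86 3D F0 90 80 B5 EC BF 9C 70 F0 91 A4 BC E3 B1 A4

U+10346: 4-byte form → F0 90 8D 86.
U+003D: 1-byte form → 3D.
U+10035: 4-byte form → F0 90 80 B5.
U+CFDC: 3-byte form → EC BF 9C.
U+0070: 1-byte form → 70.
U+1193C: 4-byte form → F0 91 A4 BC.
U+3C64: 3-byte form → E3 B1 A4.
Concatenated (20 bytes): F0 90 8D 86 3D F0 90 80 B5 EC BF 9C 70 F0 91 A4 BC E3 B1 A4.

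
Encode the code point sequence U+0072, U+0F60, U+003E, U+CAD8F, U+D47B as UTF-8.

U+0072: 1-byte form → 72.
U+0F60: 3-byte form → E0 BD A0.
U+003E: 1-byte form → 3E.
U+CAD8F: 4-byte form → F3 8A B6 8F.
U+D47B: 3-byte form → ED 91 BB.
Concatenated (12 bytes): 72 E0 BD A0 3E F3 8A B6 8F ED 91 BB.

72 E0 BD A0 3E F3 8A B6 8F ED 91 BB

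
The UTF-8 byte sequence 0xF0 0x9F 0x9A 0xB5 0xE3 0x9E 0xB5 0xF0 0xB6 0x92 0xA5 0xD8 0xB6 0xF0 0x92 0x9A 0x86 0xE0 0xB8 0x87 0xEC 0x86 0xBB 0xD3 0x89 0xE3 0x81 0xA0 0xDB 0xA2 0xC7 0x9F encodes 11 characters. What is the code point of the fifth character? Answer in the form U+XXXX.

U+12686

Offset 0: leading byte 0xF0 = 11110000 → 4-byte char #1 = F0 9F 9A B5.
Offset 4: leading byte 0xE3 = 11100011 → 3-byte char #2 = E3 9E B5.
Offset 7: leading byte 0xF0 = 11110000 → 4-byte char #3 = F0 B6 92 A5.
Offset 11: leading byte 0xD8 = 11011000 → 2-byte char #4 = D8 B6.
Offset 13: leading byte 0xF0 = 11110000 → 4-byte char #5 = F0 92 9A 86.
Leading byte 0xF0 = 11110000 matches 11110xxx → 4-byte sequence.
Byte 1: 0xF0 = 11110000, payload 000 (3 bits).
Byte 2: 0x92 = 10010010 (10xxxxxx ✓), payload 010010.
Byte 3: 0x9A = 10011010 (10xxxxxx ✓), payload 011010.
Byte 4: 0x86 = 10000110 (10xxxxxx ✓), payload 000110.
Concatenate: 000010010011010000110 = 0x12686 (21 bits → U+12686).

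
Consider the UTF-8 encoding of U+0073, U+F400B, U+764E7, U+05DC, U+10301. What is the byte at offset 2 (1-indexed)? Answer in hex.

1-indexed offset 2 is 0-indexed offset 1.
U+0073 → 1-byte form 73 at offsets 0–0.
U+F400B → 4-byte form F3 B4 80 8B at offsets 1–4.
Offset 1 falls in char 2's range; it's byte 1 of F3 B4 80 8B = 0xF3.

0xF3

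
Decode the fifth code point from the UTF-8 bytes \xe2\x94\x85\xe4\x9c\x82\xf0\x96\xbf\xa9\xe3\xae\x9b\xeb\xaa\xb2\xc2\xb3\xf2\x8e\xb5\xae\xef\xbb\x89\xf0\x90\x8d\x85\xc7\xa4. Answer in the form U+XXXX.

Offset 0: leading byte 0xE2 = 11100010 → 3-byte char #1 = E2 94 85.
Offset 3: leading byte 0xE4 = 11100100 → 3-byte char #2 = E4 9C 82.
Offset 6: leading byte 0xF0 = 11110000 → 4-byte char #3 = F0 96 BF A9.
Offset 10: leading byte 0xE3 = 11100011 → 3-byte char #4 = E3 AE 9B.
Offset 13: leading byte 0xEB = 11101011 → 3-byte char #5 = EB AA B2.
Leading byte 0xEB = 11101011 matches 1110xxxx → 3-byte sequence.
Byte 1: 0xEB = 11101011, payload 1011 (4 bits).
Byte 2: 0xAA = 10101010 (10xxxxxx ✓), payload 101010.
Byte 3: 0xB2 = 10110010 (10xxxxxx ✓), payload 110010.
Concatenate: 1011101010110010 = 0xBAB2 (16 bits → U+BAB2).

U+BAB2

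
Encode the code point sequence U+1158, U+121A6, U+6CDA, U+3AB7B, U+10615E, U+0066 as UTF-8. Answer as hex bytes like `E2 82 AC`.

E1 85 98 F0 92 86 A6 E6 B3 9A F0 BA AD BB F4 86 85 9E 66

U+1158: 3-byte form → E1 85 98.
U+121A6: 4-byte form → F0 92 86 A6.
U+6CDA: 3-byte form → E6 B3 9A.
U+3AB7B: 4-byte form → F0 BA AD BB.
U+10615E: 4-byte form → F4 86 85 9E.
U+0066: 1-byte form → 66.
Concatenated (19 bytes): E1 85 98 F0 92 86 A6 E6 B3 9A F0 BA AD BB F4 86 85 9E 66.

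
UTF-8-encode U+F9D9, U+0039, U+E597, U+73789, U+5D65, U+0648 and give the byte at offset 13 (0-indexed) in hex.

0xA5

U+F9D9 → 3-byte form EF A7 99 at offsets 0–2.
U+0039 → 1-byte form 39 at offsets 3–3.
U+E597 → 3-byte form EE 96 97 at offsets 4–6.
U+73789 → 4-byte form F1 B3 9E 89 at offsets 7–10.
U+5D65 → 3-byte form E5 B5 A5 at offsets 11–13.
Offset 13 falls in char 5's range; it's byte 3 of E5 B5 A5 = 0xA5.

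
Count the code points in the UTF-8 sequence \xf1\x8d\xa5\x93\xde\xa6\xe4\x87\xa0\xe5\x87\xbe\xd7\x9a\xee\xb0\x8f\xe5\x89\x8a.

Byte at offset 0: 0xF1 = 11110001 → 4-byte char (#1). Advance 4.
Byte at offset 4: 0xDE = 11011110 → 2-byte char (#2). Advance 2.
Byte at offset 6: 0xE4 = 11100100 → 3-byte char (#3). Advance 3.
Byte at offset 9: 0xE5 = 11100101 → 3-byte char (#4). Advance 3.
Byte at offset 12: 0xD7 = 11010111 → 2-byte char (#5). Advance 2.
Byte at offset 14: 0xEE = 11101110 → 3-byte char (#6). Advance 3.
Byte at offset 17: 0xE5 = 11100101 → 3-byte char (#7). Advance 3.
Reached end at offset 20 after 7 code points.

7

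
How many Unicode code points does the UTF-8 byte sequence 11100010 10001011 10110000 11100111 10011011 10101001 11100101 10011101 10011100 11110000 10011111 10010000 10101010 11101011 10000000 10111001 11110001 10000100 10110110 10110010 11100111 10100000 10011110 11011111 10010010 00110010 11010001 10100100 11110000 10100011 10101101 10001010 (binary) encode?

11

Byte at offset 0: 0xE2 = 11100010 → 3-byte char (#1). Advance 3.
Byte at offset 3: 0xE7 = 11100111 → 3-byte char (#2). Advance 3.
Byte at offset 6: 0xE5 = 11100101 → 3-byte char (#3). Advance 3.
Byte at offset 9: 0xF0 = 11110000 → 4-byte char (#4). Advance 4.
Byte at offset 13: 0xEB = 11101011 → 3-byte char (#5). Advance 3.
Byte at offset 16: 0xF1 = 11110001 → 4-byte char (#6). Advance 4.
Byte at offset 20: 0xE7 = 11100111 → 3-byte char (#7). Advance 3.
Byte at offset 23: 0xDF = 11011111 → 2-byte char (#8). Advance 2.
Byte at offset 25: 0x32 = 00110010 → 1-byte char (#9). Advance 1.
Byte at offset 26: 0xD1 = 11010001 → 2-byte char (#10). Advance 2.
Byte at offset 28: 0xF0 = 11110000 → 4-byte char (#11). Advance 4.
Reached end at offset 32 after 11 code points.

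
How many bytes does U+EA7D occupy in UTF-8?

3

U+EA7D = 0xEA7D. UTF-8 uses 1 byte below 0x80, 2 below 0x800, 3 below 0x10000, 4 up to 0x10FFFF. 0xEA7D is in U+0800–U+FFFF → 3 bytes.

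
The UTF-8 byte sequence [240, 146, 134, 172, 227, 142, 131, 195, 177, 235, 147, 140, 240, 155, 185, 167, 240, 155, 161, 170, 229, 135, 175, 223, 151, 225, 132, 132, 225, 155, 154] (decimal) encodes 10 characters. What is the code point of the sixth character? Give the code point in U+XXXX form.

Offset 0: leading byte 0xF0 = 11110000 → 4-byte char #1 = F0 92 86 AC.
Offset 4: leading byte 0xE3 = 11100011 → 3-byte char #2 = E3 8E 83.
Offset 7: leading byte 0xC3 = 11000011 → 2-byte char #3 = C3 B1.
Offset 9: leading byte 0xEB = 11101011 → 3-byte char #4 = EB 93 8C.
Offset 12: leading byte 0xF0 = 11110000 → 4-byte char #5 = F0 9B B9 A7.
Offset 16: leading byte 0xF0 = 11110000 → 4-byte char #6 = F0 9B A1 AA.
Leading byte 0xF0 = 11110000 matches 11110xxx → 4-byte sequence.
Byte 1: 0xF0 = 11110000, payload 000 (3 bits).
Byte 2: 0x9B = 10011011 (10xxxxxx ✓), payload 011011.
Byte 3: 0xA1 = 10100001 (10xxxxxx ✓), payload 100001.
Byte 4: 0xAA = 10101010 (10xxxxxx ✓), payload 101010.
Concatenate: 000011011100001101010 = 0x1B86A (21 bits → U+1B86A).

U+1B86A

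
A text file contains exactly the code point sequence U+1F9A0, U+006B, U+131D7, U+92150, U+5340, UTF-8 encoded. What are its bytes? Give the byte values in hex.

F0 9F A6 A0 6B F0 93 87 97 F2 92 85 90 E5 8D 80

U+1F9A0: 4-byte form → F0 9F A6 A0.
U+006B: 1-byte form → 6B.
U+131D7: 4-byte form → F0 93 87 97.
U+92150: 4-byte form → F2 92 85 90.
U+5340: 3-byte form → E5 8D 80.
Concatenated (16 bytes): F0 9F A6 A0 6B F0 93 87 97 F2 92 85 90 E5 8D 80.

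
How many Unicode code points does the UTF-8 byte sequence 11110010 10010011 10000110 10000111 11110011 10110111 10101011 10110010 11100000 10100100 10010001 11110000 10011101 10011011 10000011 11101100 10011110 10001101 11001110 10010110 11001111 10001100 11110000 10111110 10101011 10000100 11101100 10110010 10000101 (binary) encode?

Byte at offset 0: 0xF2 = 11110010 → 4-byte char (#1). Advance 4.
Byte at offset 4: 0xF3 = 11110011 → 4-byte char (#2). Advance 4.
Byte at offset 8: 0xE0 = 11100000 → 3-byte char (#3). Advance 3.
Byte at offset 11: 0xF0 = 11110000 → 4-byte char (#4). Advance 4.
Byte at offset 15: 0xEC = 11101100 → 3-byte char (#5). Advance 3.
Byte at offset 18: 0xCE = 11001110 → 2-byte char (#6). Advance 2.
Byte at offset 20: 0xCF = 11001111 → 2-byte char (#7). Advance 2.
Byte at offset 22: 0xF0 = 11110000 → 4-byte char (#8). Advance 4.
Byte at offset 26: 0xEC = 11101100 → 3-byte char (#9). Advance 3.
Reached end at offset 29 after 9 code points.

9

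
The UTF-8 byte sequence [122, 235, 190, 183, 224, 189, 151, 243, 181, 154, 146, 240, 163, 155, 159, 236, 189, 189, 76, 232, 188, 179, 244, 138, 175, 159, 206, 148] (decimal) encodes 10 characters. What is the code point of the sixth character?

U+CF7D

Offset 0: leading byte 0x7A = 01111010 → 1-byte char #1 = 7A.
Offset 1: leading byte 0xEB = 11101011 → 3-byte char #2 = EB BE B7.
Offset 4: leading byte 0xE0 = 11100000 → 3-byte char #3 = E0 BD 97.
Offset 7: leading byte 0xF3 = 11110011 → 4-byte char #4 = F3 B5 9A 92.
Offset 11: leading byte 0xF0 = 11110000 → 4-byte char #5 = F0 A3 9B 9F.
Offset 15: leading byte 0xEC = 11101100 → 3-byte char #6 = EC BD BD.
Leading byte 0xEC = 11101100 matches 1110xxxx → 3-byte sequence.
Byte 1: 0xEC = 11101100, payload 1100 (4 bits).
Byte 2: 0xBD = 10111101 (10xxxxxx ✓), payload 111101.
Byte 3: 0xBD = 10111101 (10xxxxxx ✓), payload 111101.
Concatenate: 1100111101111101 = 0xCF7D (16 bits → U+CF7D).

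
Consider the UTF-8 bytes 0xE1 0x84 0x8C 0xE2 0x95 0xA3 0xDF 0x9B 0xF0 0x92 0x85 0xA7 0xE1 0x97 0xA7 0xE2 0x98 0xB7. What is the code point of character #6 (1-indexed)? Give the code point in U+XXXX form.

U+2637

Offset 0: leading byte 0xE1 = 11100001 → 3-byte char #1 = E1 84 8C.
Offset 3: leading byte 0xE2 = 11100010 → 3-byte char #2 = E2 95 A3.
Offset 6: leading byte 0xDF = 11011111 → 2-byte char #3 = DF 9B.
Offset 8: leading byte 0xF0 = 11110000 → 4-byte char #4 = F0 92 85 A7.
Offset 12: leading byte 0xE1 = 11100001 → 3-byte char #5 = E1 97 A7.
Offset 15: leading byte 0xE2 = 11100010 → 3-byte char #6 = E2 98 B7.
Leading byte 0xE2 = 11100010 matches 1110xxxx → 3-byte sequence.
Byte 1: 0xE2 = 11100010, payload 0010 (4 bits).
Byte 2: 0x98 = 10011000 (10xxxxxx ✓), payload 011000.
Byte 3: 0xB7 = 10110111 (10xxxxxx ✓), payload 110111.
Concatenate: 0010011000110111 = 0x2637 (16 bits → U+2637).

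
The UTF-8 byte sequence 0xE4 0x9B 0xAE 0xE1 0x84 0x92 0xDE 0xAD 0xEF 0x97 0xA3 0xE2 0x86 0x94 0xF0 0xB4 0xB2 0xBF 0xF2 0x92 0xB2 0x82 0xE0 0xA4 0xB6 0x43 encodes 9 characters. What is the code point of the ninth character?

U+0043

Offset 0: leading byte 0xE4 = 11100100 → 3-byte char #1 = E4 9B AE.
Offset 3: leading byte 0xE1 = 11100001 → 3-byte char #2 = E1 84 92.
Offset 6: leading byte 0xDE = 11011110 → 2-byte char #3 = DE AD.
Offset 8: leading byte 0xEF = 11101111 → 3-byte char #4 = EF 97 A3.
Offset 11: leading byte 0xE2 = 11100010 → 3-byte char #5 = E2 86 94.
Offset 14: leading byte 0xF0 = 11110000 → 4-byte char #6 = F0 B4 B2 BF.
Offset 18: leading byte 0xF2 = 11110010 → 4-byte char #7 = F2 92 B2 82.
Offset 22: leading byte 0xE0 = 11100000 → 3-byte char #8 = E0 A4 B6.
Offset 25: leading byte 0x43 = 01000011 → 1-byte char #9 = 43.
Leading byte 0x43 = 01000011 matches 0xxxxxxx → 1-byte sequence.
Byte 1: 0x43 = 01000011, payload 1000011 (7 bits).
Concatenate: 1000011 = 0x43 (7 bits → U+0043).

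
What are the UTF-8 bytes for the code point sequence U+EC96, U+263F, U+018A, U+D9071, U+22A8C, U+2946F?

EE B2 96 E2 98 BF C6 8A F3 99 81 B1 F0 A2 AA 8C F0 A9 91 AF

U+EC96: 3-byte form → EE B2 96.
U+263F: 3-byte form → E2 98 BF.
U+018A: 2-byte form → C6 8A.
U+D9071: 4-byte form → F3 99 81 B1.
U+22A8C: 4-byte form → F0 A2 AA 8C.
U+2946F: 4-byte form → F0 A9 91 AF.
Concatenated (20 bytes): EE B2 96 E2 98 BF C6 8A F3 99 81 B1 F0 A2 AA 8C F0 A9 91 AF.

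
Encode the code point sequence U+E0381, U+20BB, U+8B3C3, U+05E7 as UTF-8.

F3 A0 8E 81 E2 82 BB F2 8B 8F 83 D7 A7

U+E0381: 4-byte form → F3 A0 8E 81.
U+20BB: 3-byte form → E2 82 BB.
U+8B3C3: 4-byte form → F2 8B 8F 83.
U+05E7: 2-byte form → D7 A7.
Concatenated (13 bytes): F3 A0 8E 81 E2 82 BB F2 8B 8F 83 D7 A7.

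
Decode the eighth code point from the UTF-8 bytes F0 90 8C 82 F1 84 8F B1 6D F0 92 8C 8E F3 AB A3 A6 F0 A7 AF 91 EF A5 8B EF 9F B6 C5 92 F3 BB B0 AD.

U+F7F6

Offset 0: leading byte 0xF0 = 11110000 → 4-byte char #1 = F0 90 8C 82.
Offset 4: leading byte 0xF1 = 11110001 → 4-byte char #2 = F1 84 8F B1.
Offset 8: leading byte 0x6D = 01101101 → 1-byte char #3 = 6D.
Offset 9: leading byte 0xF0 = 11110000 → 4-byte char #4 = F0 92 8C 8E.
Offset 13: leading byte 0xF3 = 11110011 → 4-byte char #5 = F3 AB A3 A6.
Offset 17: leading byte 0xF0 = 11110000 → 4-byte char #6 = F0 A7 AF 91.
Offset 21: leading byte 0xEF = 11101111 → 3-byte char #7 = EF A5 8B.
Offset 24: leading byte 0xEF = 11101111 → 3-byte char #8 = EF 9F B6.
Leading byte 0xEF = 11101111 matches 1110xxxx → 3-byte sequence.
Byte 1: 0xEF = 11101111, payload 1111 (4 bits).
Byte 2: 0x9F = 10011111 (10xxxxxx ✓), payload 011111.
Byte 3: 0xB6 = 10110110 (10xxxxxx ✓), payload 110110.
Concatenate: 1111011111110110 = 0xF7F6 (16 bits → U+F7F6).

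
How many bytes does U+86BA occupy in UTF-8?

U+86BA = 0x86BA. UTF-8 uses 1 byte below 0x80, 2 below 0x800, 3 below 0x10000, 4 up to 0x10FFFF. 0x86BA is in U+0800–U+FFFF → 3 bytes.

3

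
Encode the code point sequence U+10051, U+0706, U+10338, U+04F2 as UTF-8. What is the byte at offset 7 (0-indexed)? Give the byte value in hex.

0x90

U+10051 → 4-byte form F0 90 81 91 at offsets 0–3.
U+0706 → 2-byte form DC 86 at offsets 4–5.
U+10338 → 4-byte form F0 90 8C B8 at offsets 6–9.
Offset 7 falls in char 3's range; it's byte 2 of F0 90 8C B8 = 0x90.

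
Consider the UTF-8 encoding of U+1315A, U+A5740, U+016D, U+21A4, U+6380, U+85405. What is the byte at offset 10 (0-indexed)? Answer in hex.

U+1315A → 4-byte form F0 93 85 9A at offsets 0–3.
U+A5740 → 4-byte form F2 A5 9D 80 at offsets 4–7.
U+016D → 2-byte form C5 AD at offsets 8–9.
U+21A4 → 3-byte form E2 86 A4 at offsets 10–12.
Offset 10 falls in char 4's range; it's byte 1 of E2 86 A4 = 0xE2.

0xE2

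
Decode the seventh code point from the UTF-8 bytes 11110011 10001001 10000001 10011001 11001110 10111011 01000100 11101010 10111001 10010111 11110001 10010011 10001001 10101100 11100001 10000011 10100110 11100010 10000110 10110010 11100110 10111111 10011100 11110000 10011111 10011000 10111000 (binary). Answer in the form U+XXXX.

Offset 0: leading byte 0xF3 = 11110011 → 4-byte char #1 = F3 89 81 99.
Offset 4: leading byte 0xCE = 11001110 → 2-byte char #2 = CE BB.
Offset 6: leading byte 0x44 = 01000100 → 1-byte char #3 = 44.
Offset 7: leading byte 0xEA = 11101010 → 3-byte char #4 = EA B9 97.
Offset 10: leading byte 0xF1 = 11110001 → 4-byte char #5 = F1 93 89 AC.
Offset 14: leading byte 0xE1 = 11100001 → 3-byte char #6 = E1 83 A6.
Offset 17: leading byte 0xE2 = 11100010 → 3-byte char #7 = E2 86 B2.
Leading byte 0xE2 = 11100010 matches 1110xxxx → 3-byte sequence.
Byte 1: 0xE2 = 11100010, payload 0010 (4 bits).
Byte 2: 0x86 = 10000110 (10xxxxxx ✓), payload 000110.
Byte 3: 0xB2 = 10110010 (10xxxxxx ✓), payload 110010.
Concatenate: 0010000110110010 = 0x21B2 (16 bits → U+21B2).

U+21B2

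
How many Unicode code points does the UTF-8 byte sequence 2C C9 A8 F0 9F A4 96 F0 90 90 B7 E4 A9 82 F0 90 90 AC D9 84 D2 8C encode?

8

Byte at offset 0: 0x2C = 00101100 → 1-byte char (#1). Advance 1.
Byte at offset 1: 0xC9 = 11001001 → 2-byte char (#2). Advance 2.
Byte at offset 3: 0xF0 = 11110000 → 4-byte char (#3). Advance 4.
Byte at offset 7: 0xF0 = 11110000 → 4-byte char (#4). Advance 4.
Byte at offset 11: 0xE4 = 11100100 → 3-byte char (#5). Advance 3.
Byte at offset 14: 0xF0 = 11110000 → 4-byte char (#6). Advance 4.
Byte at offset 18: 0xD9 = 11011001 → 2-byte char (#7). Advance 2.
Byte at offset 20: 0xD2 = 11010010 → 2-byte char (#8). Advance 2.
Reached end at offset 22 after 8 code points.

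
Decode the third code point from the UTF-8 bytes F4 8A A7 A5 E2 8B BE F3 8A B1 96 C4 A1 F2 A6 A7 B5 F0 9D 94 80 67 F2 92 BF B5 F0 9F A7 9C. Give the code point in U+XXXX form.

Offset 0: leading byte 0xF4 = 11110100 → 4-byte char #1 = F4 8A A7 A5.
Offset 4: leading byte 0xE2 = 11100010 → 3-byte char #2 = E2 8B BE.
Offset 7: leading byte 0xF3 = 11110011 → 4-byte char #3 = F3 8A B1 96.
Leading byte 0xF3 = 11110011 matches 11110xxx → 4-byte sequence.
Byte 1: 0xF3 = 11110011, payload 011 (3 bits).
Byte 2: 0x8A = 10001010 (10xxxxxx ✓), payload 001010.
Byte 3: 0xB1 = 10110001 (10xxxxxx ✓), payload 110001.
Byte 4: 0x96 = 10010110 (10xxxxxx ✓), payload 010110.
Concatenate: 011001010110001010110 = 0xCAC56 (21 bits → U+CAC56).

U+CAC56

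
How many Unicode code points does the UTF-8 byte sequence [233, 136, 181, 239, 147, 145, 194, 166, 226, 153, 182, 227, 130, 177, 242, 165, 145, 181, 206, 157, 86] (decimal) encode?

Byte at offset 0: 0xE9 = 11101001 → 3-byte char (#1). Advance 3.
Byte at offset 3: 0xEF = 11101111 → 3-byte char (#2). Advance 3.
Byte at offset 6: 0xC2 = 11000010 → 2-byte char (#3). Advance 2.
Byte at offset 8: 0xE2 = 11100010 → 3-byte char (#4). Advance 3.
Byte at offset 11: 0xE3 = 11100011 → 3-byte char (#5). Advance 3.
Byte at offset 14: 0xF2 = 11110010 → 4-byte char (#6). Advance 4.
Byte at offset 18: 0xCE = 11001110 → 2-byte char (#7). Advance 2.
Byte at offset 20: 0x56 = 01010110 → 1-byte char (#8). Advance 1.
Reached end at offset 21 after 8 code points.

8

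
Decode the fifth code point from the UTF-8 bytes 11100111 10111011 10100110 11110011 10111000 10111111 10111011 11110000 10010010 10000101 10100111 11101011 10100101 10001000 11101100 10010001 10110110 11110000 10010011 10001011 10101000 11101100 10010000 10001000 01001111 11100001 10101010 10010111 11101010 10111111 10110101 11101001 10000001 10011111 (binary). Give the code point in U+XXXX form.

Offset 0: leading byte 0xE7 = 11100111 → 3-byte char #1 = E7 BB A6.
Offset 3: leading byte 0xF3 = 11110011 → 4-byte char #2 = F3 B8 BF BB.
Offset 7: leading byte 0xF0 = 11110000 → 4-byte char #3 = F0 92 85 A7.
Offset 11: leading byte 0xEB = 11101011 → 3-byte char #4 = EB A5 88.
Offset 14: leading byte 0xEC = 11101100 → 3-byte char #5 = EC 91 B6.
Leading byte 0xEC = 11101100 matches 1110xxxx → 3-byte sequence.
Byte 1: 0xEC = 11101100, payload 1100 (4 bits).
Byte 2: 0x91 = 10010001 (10xxxxxx ✓), payload 010001.
Byte 3: 0xB6 = 10110110 (10xxxxxx ✓), payload 110110.
Concatenate: 1100010001110110 = 0xC476 (16 bits → U+C476).

U+C476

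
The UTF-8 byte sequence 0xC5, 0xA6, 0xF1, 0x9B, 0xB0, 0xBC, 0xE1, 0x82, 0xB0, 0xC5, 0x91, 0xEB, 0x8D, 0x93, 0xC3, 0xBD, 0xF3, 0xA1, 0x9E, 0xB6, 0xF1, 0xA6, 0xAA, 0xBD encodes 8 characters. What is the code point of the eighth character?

U+66ABD

Offset 0: leading byte 0xC5 = 11000101 → 2-byte char #1 = C5 A6.
Offset 2: leading byte 0xF1 = 11110001 → 4-byte char #2 = F1 9B B0 BC.
Offset 6: leading byte 0xE1 = 11100001 → 3-byte char #3 = E1 82 B0.
Offset 9: leading byte 0xC5 = 11000101 → 2-byte char #4 = C5 91.
Offset 11: leading byte 0xEB = 11101011 → 3-byte char #5 = EB 8D 93.
Offset 14: leading byte 0xC3 = 11000011 → 2-byte char #6 = C3 BD.
Offset 16: leading byte 0xF3 = 11110011 → 4-byte char #7 = F3 A1 9E B6.
Offset 20: leading byte 0xF1 = 11110001 → 4-byte char #8 = F1 A6 AA BD.
Leading byte 0xF1 = 11110001 matches 11110xxx → 4-byte sequence.
Byte 1: 0xF1 = 11110001, payload 001 (3 bits).
Byte 2: 0xA6 = 10100110 (10xxxxxx ✓), payload 100110.
Byte 3: 0xAA = 10101010 (10xxxxxx ✓), payload 101010.
Byte 4: 0xBD = 10111101 (10xxxxxx ✓), payload 111101.
Concatenate: 001100110101010111101 = 0x66ABD (21 bits → U+66ABD).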